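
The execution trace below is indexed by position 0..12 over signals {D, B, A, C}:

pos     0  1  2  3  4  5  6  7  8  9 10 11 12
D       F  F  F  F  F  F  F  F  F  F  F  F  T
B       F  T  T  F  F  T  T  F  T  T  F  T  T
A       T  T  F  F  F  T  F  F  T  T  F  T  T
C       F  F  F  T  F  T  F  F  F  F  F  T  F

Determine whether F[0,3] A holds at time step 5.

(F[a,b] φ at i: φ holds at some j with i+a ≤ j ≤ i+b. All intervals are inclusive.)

Yes

Check A at each j in [5,8]:
  j=5: true
  j=6: false
  j=7: false
  j=8: true
Found at j=5 → formula holds.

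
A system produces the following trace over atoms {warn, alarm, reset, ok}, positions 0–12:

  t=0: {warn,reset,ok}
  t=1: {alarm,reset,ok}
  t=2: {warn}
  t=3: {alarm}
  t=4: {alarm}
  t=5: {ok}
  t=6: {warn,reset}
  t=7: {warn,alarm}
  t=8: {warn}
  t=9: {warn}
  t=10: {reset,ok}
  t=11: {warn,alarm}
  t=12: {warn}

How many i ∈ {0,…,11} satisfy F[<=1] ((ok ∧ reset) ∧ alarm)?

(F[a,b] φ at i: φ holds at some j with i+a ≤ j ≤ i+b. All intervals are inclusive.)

Evaluate at each i in [0,11]:
  i=0: ✓ (witness j=1)
  i=1: ✓ (witness j=1)
  i=2: ✗ (none in [2,3])
  i=3: ✗ (none in [3,4])
  i=4: ✗ (none in [4,5])
  i=5: ✗ (none in [5,6])
  i=6: ✗ (none in [6,7])
  i=7: ✗ (none in [7,8])
  i=8: ✗ (none in [8,9])
  i=9: ✗ (none in [9,10])
  i=10: ✗ (none in [10,11])
  i=11: ✗ (none in [11,12])
Positions where it holds: {0, 1} → 2.

2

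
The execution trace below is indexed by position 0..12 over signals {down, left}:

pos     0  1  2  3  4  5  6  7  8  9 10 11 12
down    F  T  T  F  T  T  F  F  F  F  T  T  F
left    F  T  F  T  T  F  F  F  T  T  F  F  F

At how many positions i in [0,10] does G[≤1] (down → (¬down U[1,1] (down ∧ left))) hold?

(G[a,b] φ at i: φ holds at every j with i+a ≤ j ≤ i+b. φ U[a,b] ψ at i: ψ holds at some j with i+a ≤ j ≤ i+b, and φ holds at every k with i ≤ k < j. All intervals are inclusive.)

Evaluate at each i in [0,10]:
  i=0: ✗ (fails at j=1)
  i=1: ✗ (fails at j=1)
  i=2: ✗ (fails at j=2)
  i=3: ✗ (fails at j=4)
  i=4: ✗ (fails at j=4)
  i=5: ✗ (fails at j=5)
  i=6: ✓ (all of [6,7])
  i=7: ✓ (all of [7,8])
  i=8: ✓ (all of [8,9])
  i=9: ✗ (fails at j=10)
  i=10: ✗ (fails at j=10)
Positions where it holds: {6, 7, 8} → 3.

3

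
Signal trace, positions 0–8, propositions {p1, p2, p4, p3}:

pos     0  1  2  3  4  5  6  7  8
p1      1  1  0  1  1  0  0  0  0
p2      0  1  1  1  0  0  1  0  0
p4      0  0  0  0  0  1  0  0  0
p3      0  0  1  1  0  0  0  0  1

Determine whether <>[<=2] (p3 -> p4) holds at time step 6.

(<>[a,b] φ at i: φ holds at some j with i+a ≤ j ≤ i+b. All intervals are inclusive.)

True

Check (p3 -> p4) at each j in [6,8]:
  j=6: true
  j=7: true
  j=8: false
Found at j=6 → formula holds.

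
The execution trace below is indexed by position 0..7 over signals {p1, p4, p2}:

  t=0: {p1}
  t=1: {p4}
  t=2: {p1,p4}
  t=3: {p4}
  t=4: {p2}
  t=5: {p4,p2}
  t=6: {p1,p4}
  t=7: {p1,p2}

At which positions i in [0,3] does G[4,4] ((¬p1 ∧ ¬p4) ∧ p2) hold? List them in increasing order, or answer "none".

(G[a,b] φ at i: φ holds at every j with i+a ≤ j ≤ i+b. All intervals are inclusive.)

0

Evaluate at each i in [0,3]:
  i=0: ✓ (all of [4,4])
  i=1: ✗ (fails at j=5)
  i=2: ✗ (fails at j=6)
  i=3: ✗ (fails at j=7)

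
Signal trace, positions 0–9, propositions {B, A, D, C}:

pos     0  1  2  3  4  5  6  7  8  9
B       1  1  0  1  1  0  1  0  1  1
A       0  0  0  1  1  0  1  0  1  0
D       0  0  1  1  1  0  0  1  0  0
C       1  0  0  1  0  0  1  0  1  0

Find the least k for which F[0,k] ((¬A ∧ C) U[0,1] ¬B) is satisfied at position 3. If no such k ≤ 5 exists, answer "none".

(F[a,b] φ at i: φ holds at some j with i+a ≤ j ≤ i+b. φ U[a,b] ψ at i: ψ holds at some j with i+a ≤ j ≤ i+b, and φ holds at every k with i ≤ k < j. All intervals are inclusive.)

Scan j = 3,4,… for ((¬A ∧ C) U[0,1] ¬B):
  j=3: fails
  j=4: fails
  j=5: holds
First hit at j=5, so smallest k = 5-3 = 2.

2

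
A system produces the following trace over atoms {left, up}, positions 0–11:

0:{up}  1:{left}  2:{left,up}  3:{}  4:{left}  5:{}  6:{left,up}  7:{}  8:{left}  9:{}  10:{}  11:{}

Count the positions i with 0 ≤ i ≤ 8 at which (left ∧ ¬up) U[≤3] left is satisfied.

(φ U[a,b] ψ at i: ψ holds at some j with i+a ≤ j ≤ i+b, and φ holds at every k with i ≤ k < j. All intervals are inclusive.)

Evaluate at each i in [0,8]:
  i=0: ✗ (lhs fails at k=0 before rhs at j=1)
  i=1: ✓ (rhs at j=1)
  i=2: ✓ (rhs at j=2)
  i=3: ✗ (lhs fails at k=3 before rhs at j=4)
  i=4: ✓ (rhs at j=4)
  i=5: ✗ (lhs fails at k=5 before rhs at j=6)
  i=6: ✓ (rhs at j=6)
  i=7: ✗ (lhs fails at k=7 before rhs at j=8)
  i=8: ✓ (rhs at j=8)
Positions where it holds: {1, 2, 4, 6, 8} → 5.

5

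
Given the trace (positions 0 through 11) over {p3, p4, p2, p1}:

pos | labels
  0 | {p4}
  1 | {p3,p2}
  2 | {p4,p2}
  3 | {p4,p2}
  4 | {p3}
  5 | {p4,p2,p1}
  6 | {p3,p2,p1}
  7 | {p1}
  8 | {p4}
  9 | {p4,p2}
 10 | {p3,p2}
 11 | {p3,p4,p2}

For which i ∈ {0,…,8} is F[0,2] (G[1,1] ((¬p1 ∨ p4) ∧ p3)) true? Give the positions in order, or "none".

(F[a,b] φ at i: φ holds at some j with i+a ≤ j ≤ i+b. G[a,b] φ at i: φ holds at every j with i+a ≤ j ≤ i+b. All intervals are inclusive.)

0, 1, 2, 3, 7, 8

Evaluate at each i in [0,8]:
  i=0: ✓ (witness j=0)
  i=1: ✓ (witness j=3)
  i=2: ✓ (witness j=3)
  i=3: ✓ (witness j=3)
  i=4: ✗ (none in [4,6])
  i=5: ✗ (none in [5,7])
  i=6: ✗ (none in [6,8])
  i=7: ✓ (witness j=9)
  i=8: ✓ (witness j=9)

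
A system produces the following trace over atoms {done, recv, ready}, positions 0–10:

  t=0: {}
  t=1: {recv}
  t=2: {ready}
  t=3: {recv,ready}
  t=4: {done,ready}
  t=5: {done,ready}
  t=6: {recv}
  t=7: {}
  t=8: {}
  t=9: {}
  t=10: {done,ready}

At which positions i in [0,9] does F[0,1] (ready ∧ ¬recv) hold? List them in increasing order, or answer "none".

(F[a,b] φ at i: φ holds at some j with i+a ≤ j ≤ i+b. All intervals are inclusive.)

1, 2, 3, 4, 5, 9

Evaluate at each i in [0,9]:
  i=0: ✗ (none in [0,1])
  i=1: ✓ (witness j=2)
  i=2: ✓ (witness j=2)
  i=3: ✓ (witness j=4)
  i=4: ✓ (witness j=4)
  i=5: ✓ (witness j=5)
  i=6: ✗ (none in [6,7])
  i=7: ✗ (none in [7,8])
  i=8: ✗ (none in [8,9])
  i=9: ✓ (witness j=10)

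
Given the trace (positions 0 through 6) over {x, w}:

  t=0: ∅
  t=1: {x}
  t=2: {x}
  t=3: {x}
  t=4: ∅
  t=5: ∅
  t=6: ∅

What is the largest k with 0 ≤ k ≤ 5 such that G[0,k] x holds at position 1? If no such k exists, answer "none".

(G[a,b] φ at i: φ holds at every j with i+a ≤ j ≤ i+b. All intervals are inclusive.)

x must hold from j=1 onward; find where it first fails.
  j=1: holds
  j=2: holds
  j=3: holds
  j=4: fails
Holds on [1,3], so largest k = 2.

2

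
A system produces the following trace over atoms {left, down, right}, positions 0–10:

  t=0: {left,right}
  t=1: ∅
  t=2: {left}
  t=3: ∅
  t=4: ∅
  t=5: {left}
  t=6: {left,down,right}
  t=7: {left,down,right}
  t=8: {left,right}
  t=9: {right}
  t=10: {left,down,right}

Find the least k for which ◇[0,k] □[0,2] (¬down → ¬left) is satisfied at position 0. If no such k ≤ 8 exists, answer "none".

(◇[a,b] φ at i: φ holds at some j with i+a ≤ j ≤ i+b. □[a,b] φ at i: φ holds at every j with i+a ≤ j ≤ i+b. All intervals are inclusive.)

Scan j = 0,1,… for □[0,2] (¬down → ¬left):
  j=0: fails
  j=1: fails
  j=2: fails
  j=3: fails
  j=4: fails
  j=5: fails
  j=6: fails
  j=7: fails
  j=8: fails
No j in [0,8] satisfies it → none.

none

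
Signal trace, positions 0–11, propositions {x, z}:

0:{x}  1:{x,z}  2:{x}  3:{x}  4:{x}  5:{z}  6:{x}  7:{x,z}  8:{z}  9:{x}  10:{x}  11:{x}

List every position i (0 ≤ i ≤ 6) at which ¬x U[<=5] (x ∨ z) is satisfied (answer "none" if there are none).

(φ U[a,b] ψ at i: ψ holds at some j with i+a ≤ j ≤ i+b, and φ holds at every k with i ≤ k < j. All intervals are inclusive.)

0, 1, 2, 3, 4, 5, 6

Evaluate at each i in [0,6]:
  i=0: ✓ (rhs at j=0)
  i=1: ✓ (rhs at j=1)
  i=2: ✓ (rhs at j=2)
  i=3: ✓ (rhs at j=3)
  i=4: ✓ (rhs at j=4)
  i=5: ✓ (rhs at j=5)
  i=6: ✓ (rhs at j=6)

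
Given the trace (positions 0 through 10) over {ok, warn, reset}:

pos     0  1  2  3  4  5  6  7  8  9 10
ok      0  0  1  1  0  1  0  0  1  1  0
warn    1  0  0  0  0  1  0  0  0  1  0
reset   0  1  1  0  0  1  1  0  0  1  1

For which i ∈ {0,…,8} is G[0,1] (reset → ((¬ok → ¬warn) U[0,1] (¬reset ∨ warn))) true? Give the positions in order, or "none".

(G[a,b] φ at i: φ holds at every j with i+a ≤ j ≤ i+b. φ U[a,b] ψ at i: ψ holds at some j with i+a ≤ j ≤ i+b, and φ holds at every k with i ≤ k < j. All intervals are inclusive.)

2, 3, 4, 5, 6, 7, 8

Evaluate at each i in [0,8]:
  i=0: ✗ (fails at j=1)
  i=1: ✗ (fails at j=1)
  i=2: ✓ (all of [2,3])
  i=3: ✓ (all of [3,4])
  i=4: ✓ (all of [4,5])
  i=5: ✓ (all of [5,6])
  i=6: ✓ (all of [6,7])
  i=7: ✓ (all of [7,8])
  i=8: ✓ (all of [8,9])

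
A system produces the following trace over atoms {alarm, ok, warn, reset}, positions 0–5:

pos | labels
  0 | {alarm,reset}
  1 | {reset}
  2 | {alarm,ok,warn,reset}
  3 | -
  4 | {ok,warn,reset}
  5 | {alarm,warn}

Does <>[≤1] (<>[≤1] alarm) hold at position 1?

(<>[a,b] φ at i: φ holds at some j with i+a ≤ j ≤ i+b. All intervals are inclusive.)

True

Check <>[≤1] alarm at each j in [1,2]:
  j=1: holds (witness at 2)
  j=2: holds (witness at 2)
Found at j=1 → formula holds.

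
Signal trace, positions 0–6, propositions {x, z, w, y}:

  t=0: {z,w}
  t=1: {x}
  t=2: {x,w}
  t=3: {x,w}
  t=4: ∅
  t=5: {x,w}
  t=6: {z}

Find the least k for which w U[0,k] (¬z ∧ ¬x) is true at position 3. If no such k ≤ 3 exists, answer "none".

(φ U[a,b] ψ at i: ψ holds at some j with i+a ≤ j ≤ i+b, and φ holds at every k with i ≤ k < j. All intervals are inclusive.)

1

Need earliest j ≥ 3 with (¬z ∧ ¬x), and w at every k in [3,j-1].
  j=3: rhs fails.
  j=4: rhs holds; lhs holds on [3,3]. k = 1.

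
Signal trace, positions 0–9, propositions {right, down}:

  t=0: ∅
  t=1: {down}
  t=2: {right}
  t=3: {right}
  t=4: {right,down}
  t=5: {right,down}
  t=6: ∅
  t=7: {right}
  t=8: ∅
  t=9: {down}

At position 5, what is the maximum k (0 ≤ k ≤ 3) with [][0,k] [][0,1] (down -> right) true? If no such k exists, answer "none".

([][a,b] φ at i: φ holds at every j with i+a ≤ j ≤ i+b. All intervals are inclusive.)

[][0,1] (down -> right) must hold from j=5 onward; find where it first fails.
  j=5: holds
  j=6: holds
  j=7: holds
  j=8: fails
Holds on [5,7], so largest k = 2.

2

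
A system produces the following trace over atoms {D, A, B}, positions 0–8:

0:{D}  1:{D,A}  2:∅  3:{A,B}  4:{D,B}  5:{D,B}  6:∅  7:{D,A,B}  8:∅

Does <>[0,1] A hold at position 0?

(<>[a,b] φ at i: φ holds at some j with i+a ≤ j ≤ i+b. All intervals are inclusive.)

Check A at each j in [0,1]:
  j=0: false
  j=1: true
Found at j=1 → formula holds.

Holds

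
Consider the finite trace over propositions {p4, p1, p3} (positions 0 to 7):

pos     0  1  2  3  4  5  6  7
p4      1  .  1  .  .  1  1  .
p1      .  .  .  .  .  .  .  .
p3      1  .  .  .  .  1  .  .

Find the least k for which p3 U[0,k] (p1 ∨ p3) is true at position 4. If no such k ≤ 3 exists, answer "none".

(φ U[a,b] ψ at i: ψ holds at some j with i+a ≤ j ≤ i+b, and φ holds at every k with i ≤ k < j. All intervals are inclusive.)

none

Need earliest j ≥ 4 with (p1 ∨ p3), and p3 at every k in [4,j-1].
  j=4: rhs fails.
  j=5: rhs holds but lhs fails at k=4.
  j=6: rhs fails.
  j=7: rhs fails.
No witness within the range → none.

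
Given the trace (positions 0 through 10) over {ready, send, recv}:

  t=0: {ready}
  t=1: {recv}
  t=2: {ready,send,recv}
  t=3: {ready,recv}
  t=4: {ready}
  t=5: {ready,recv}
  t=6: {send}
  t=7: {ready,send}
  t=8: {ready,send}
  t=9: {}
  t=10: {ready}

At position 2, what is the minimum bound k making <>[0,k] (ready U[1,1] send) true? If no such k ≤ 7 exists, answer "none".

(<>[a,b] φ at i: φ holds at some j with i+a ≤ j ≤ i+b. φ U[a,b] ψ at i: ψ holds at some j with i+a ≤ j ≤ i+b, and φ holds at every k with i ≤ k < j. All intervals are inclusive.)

3

Scan j = 2,3,… for (ready U[1,1] send):
  j=2: fails
  j=3: fails
  j=4: fails
  j=5: holds
First hit at j=5, so smallest k = 5-2 = 3.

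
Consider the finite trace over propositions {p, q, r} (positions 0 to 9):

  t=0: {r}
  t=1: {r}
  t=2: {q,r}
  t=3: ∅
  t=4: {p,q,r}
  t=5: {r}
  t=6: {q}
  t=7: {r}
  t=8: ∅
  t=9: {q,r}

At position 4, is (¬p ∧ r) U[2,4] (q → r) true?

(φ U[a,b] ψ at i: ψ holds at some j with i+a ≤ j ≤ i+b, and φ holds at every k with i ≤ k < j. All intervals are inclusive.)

Need some j in [6,8] with (q → r), and (¬p ∧ r) at every k in [4,j-1].
  j=6: (q → r) false.
  j=7: (q → r) holds, but (¬p ∧ r) fails at k=4 → not this j.
  j=8: (q → r) holds, but (¬p ∧ r) fails at k=4 → not this j.
No j in the window works → until fails.

False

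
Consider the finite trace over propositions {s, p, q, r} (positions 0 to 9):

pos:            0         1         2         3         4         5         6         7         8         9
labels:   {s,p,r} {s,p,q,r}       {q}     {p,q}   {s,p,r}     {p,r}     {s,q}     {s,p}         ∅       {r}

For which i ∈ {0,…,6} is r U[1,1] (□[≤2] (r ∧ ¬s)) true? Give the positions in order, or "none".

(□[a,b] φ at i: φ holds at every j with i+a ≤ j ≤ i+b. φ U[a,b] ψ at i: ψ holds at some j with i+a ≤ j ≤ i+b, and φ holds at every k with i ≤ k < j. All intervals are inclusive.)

Evaluate at each i in [0,6]:
  i=0: ✗ (no rhs in [1,1])
  i=1: ✗ (no rhs in [2,2])
  i=2: ✗ (no rhs in [3,3])
  i=3: ✗ (no rhs in [4,4])
  i=4: ✗ (no rhs in [5,5])
  i=5: ✗ (no rhs in [6,6])
  i=6: ✗ (no rhs in [7,7])

none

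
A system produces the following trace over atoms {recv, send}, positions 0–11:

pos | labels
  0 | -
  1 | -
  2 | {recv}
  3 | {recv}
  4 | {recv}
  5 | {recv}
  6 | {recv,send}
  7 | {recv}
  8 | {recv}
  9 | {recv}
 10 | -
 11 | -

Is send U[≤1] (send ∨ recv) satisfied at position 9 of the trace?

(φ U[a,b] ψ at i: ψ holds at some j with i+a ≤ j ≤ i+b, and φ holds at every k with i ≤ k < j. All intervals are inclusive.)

Need some j in [9,10] with (send ∨ recv), and send at every k in [9,j-1].
  j=9: (send ∨ recv) holds; no prefix to check → satisfied.

Yes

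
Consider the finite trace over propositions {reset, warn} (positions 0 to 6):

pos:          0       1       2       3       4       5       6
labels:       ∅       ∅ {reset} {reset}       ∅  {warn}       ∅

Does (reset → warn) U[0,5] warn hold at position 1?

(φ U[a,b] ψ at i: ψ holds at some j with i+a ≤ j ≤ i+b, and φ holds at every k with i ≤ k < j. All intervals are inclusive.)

False

Need some j in [1,6] with warn, and (reset → warn) at every k in [1,j-1].
  j=1: warn false.
  j=2: warn false.
  j=3: warn false.
  j=4: warn false.
  j=5: warn holds, but (reset → warn) fails at k=2 → not this j.
  j=6: warn false.
No j in the window works → until fails.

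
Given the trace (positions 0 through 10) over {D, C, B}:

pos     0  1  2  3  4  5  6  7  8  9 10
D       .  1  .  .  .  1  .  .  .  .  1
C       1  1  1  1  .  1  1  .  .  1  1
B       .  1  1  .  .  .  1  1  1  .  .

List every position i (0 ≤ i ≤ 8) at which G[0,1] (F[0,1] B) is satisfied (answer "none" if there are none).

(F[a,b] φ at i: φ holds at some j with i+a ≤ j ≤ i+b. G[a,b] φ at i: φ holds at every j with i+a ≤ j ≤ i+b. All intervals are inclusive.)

0, 1, 5, 6, 7

Evaluate at each i in [0,8]:
  i=0: ✓ (all of [0,1])
  i=1: ✓ (all of [1,2])
  i=2: ✗ (fails at j=3)
  i=3: ✗ (fails at j=3)
  i=4: ✗ (fails at j=4)
  i=5: ✓ (all of [5,6])
  i=6: ✓ (all of [6,7])
  i=7: ✓ (all of [7,8])
  i=8: ✗ (fails at j=9)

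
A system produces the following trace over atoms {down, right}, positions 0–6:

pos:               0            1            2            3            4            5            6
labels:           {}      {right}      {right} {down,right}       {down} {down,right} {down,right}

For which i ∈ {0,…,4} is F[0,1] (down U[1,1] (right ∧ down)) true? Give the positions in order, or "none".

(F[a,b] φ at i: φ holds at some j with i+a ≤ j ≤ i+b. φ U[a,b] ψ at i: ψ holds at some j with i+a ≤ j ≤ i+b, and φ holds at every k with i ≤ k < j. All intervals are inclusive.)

Evaluate at each i in [0,4]:
  i=0: ✗ (none in [0,1])
  i=1: ✗ (none in [1,2])
  i=2: ✗ (none in [2,3])
  i=3: ✓ (witness j=4)
  i=4: ✓ (witness j=4)

3, 4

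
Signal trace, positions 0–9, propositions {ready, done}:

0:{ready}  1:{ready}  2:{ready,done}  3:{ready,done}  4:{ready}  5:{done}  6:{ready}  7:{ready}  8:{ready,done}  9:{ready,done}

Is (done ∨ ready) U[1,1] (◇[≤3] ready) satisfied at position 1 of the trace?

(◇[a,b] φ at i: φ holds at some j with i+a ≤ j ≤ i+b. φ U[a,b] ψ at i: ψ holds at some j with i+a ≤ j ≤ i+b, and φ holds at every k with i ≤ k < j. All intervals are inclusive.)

True

Need some j in [2,2] with ◇[≤3] ready, and (done ∨ ready) at every k in [1,j-1].
  j=2: ◇[≤3] ready holds; (done ∨ ready) holds at every k in [1,1] → satisfied.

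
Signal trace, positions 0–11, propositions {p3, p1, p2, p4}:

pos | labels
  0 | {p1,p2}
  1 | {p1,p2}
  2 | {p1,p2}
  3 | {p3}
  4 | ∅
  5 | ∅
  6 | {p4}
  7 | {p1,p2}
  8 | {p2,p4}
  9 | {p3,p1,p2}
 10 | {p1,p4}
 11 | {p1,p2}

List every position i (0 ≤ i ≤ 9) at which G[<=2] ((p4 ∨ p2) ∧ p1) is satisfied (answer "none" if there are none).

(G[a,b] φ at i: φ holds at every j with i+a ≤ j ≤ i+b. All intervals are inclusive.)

Evaluate at each i in [0,9]:
  i=0: ✓ (all of [0,2])
  i=1: ✗ (fails at j=3)
  i=2: ✗ (fails at j=3)
  i=3: ✗ (fails at j=3)
  i=4: ✗ (fails at j=4)
  i=5: ✗ (fails at j=5)
  i=6: ✗ (fails at j=6)
  i=7: ✗ (fails at j=8)
  i=8: ✗ (fails at j=8)
  i=9: ✓ (all of [9,11])

0, 9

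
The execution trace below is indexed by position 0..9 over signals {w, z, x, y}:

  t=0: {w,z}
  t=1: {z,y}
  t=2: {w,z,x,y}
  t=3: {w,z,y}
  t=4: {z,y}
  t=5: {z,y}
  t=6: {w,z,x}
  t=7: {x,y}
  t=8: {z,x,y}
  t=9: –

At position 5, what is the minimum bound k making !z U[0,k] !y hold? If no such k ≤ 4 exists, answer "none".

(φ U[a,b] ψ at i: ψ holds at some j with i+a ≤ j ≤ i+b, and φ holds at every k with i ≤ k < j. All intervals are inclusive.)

Need earliest j ≥ 5 with !y, and !z at every k in [5,j-1].
  j=5: rhs fails.
  j=6: rhs holds but lhs fails at k=5.
  j=7: rhs fails.
  j=8: rhs fails.
  j=9: rhs holds but lhs fails at k=5.
No witness within the range → none.

none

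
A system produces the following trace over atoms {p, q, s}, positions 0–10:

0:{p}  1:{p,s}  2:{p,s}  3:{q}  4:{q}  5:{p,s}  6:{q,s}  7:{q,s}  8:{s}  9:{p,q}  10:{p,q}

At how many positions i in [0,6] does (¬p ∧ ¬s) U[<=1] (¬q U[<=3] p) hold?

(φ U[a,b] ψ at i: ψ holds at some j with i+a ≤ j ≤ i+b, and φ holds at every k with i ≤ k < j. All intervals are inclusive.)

5

Evaluate at each i in [0,6]:
  i=0: ✓ (rhs at j=0)
  i=1: ✓ (rhs at j=1)
  i=2: ✓ (rhs at j=2)
  i=3: ✗ (no rhs in [3,4])
  i=4: ✓ (rhs at j=5; lhs holds on [4,4])
  i=5: ✓ (rhs at j=5)
  i=6: ✗ (no rhs in [6,7])
Positions where it holds: {0, 1, 2, 4, 5} → 5.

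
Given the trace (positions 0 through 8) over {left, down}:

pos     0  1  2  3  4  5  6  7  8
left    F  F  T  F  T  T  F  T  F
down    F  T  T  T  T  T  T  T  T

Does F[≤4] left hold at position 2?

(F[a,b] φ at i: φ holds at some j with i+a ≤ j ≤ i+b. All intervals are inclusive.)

Yes

Check left at each j in [2,6]:
  j=2: true
  j=3: false
  j=4: true
  j=5: true
  j=6: false
Found at j=2 → formula holds.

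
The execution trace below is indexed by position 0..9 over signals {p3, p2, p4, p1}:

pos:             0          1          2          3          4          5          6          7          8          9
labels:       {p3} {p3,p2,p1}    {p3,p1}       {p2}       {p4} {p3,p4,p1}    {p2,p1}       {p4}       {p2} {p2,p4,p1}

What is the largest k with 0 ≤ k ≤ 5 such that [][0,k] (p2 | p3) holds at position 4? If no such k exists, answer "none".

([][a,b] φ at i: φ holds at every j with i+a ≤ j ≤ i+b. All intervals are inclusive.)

(p2 | p3) must hold from j=4 onward; find where it first fails.
  j=4: fails → no k works.

none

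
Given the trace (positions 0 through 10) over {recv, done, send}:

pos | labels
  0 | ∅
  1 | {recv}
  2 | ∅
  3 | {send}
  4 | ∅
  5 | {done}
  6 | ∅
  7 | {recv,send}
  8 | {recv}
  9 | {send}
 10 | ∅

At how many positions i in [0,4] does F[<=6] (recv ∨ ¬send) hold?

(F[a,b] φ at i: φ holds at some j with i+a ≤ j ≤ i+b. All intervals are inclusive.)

Evaluate at each i in [0,4]:
  i=0: ✓ (witness j=0)
  i=1: ✓ (witness j=1)
  i=2: ✓ (witness j=2)
  i=3: ✓ (witness j=4)
  i=4: ✓ (witness j=4)
Positions where it holds: {0, 1, 2, 3, 4} → 5.

5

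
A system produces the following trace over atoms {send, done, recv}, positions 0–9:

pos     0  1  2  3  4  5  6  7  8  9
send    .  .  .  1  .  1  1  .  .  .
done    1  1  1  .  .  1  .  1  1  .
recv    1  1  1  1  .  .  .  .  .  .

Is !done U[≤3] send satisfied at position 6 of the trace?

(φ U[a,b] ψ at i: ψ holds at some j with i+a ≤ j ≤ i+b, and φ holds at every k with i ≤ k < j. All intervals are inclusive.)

Need some j in [6,9] with send, and !done at every k in [6,j-1].
  j=6: send holds; no prefix to check → satisfied.

Holds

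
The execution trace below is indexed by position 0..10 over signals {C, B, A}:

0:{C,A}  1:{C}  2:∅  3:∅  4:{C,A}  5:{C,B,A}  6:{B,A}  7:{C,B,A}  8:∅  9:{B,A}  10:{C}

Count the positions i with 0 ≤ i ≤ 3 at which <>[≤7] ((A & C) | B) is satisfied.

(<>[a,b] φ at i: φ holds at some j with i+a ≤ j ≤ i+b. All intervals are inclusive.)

Evaluate at each i in [0,3]:
  i=0: ✓ (witness j=0)
  i=1: ✓ (witness j=4)
  i=2: ✓ (witness j=4)
  i=3: ✓ (witness j=4)
Positions where it holds: {0, 1, 2, 3} → 4.

4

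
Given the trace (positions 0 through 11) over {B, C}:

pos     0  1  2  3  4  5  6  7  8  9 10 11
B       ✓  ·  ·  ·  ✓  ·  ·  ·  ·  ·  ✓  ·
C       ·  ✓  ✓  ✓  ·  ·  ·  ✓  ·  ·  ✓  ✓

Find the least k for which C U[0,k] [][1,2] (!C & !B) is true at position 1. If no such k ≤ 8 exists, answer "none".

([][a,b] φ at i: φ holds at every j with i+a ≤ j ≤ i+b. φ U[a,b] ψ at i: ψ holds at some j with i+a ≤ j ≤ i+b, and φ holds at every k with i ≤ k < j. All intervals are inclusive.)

Need earliest j ≥ 1 with [][1,2] (!C & !B), and C at every k in [1,j-1].
  j=1: rhs fails.
  j=2: rhs fails.
  j=3: rhs fails.
  j=4: rhs holds; lhs holds on [1,3]. k = 3.

3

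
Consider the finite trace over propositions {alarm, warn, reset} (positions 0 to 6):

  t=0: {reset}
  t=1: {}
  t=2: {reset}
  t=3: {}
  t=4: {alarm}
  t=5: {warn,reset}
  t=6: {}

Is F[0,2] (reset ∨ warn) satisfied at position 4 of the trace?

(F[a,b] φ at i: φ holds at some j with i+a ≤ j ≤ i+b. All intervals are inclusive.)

Check (reset ∨ warn) at each j in [4,6]:
  j=4: false
  j=5: true
  j=6: false
Found at j=5 → formula holds.

True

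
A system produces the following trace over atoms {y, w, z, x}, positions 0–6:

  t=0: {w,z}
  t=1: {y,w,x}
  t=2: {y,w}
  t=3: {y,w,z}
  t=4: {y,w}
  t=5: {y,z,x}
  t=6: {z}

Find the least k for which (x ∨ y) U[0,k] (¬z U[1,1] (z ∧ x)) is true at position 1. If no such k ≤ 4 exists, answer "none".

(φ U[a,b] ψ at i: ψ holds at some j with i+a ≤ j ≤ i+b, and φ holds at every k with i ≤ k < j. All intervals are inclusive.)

Need earliest j ≥ 1 with (¬z U[1,1] (z ∧ x)), and (x ∨ y) at every k in [1,j-1].
  j=1: rhs fails.
  j=2: rhs fails.
  j=3: rhs fails.
  j=4: rhs holds; lhs holds on [1,3]. k = 3.

3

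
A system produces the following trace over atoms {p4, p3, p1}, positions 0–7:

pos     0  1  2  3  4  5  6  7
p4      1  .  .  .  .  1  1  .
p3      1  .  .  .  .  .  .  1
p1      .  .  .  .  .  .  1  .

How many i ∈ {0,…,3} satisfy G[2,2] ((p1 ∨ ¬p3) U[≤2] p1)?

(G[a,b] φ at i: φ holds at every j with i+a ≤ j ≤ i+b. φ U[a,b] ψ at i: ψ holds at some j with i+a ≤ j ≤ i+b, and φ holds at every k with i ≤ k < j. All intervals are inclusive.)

Evaluate at each i in [0,3]:
  i=0: ✗ (fails at j=2)
  i=1: ✗ (fails at j=3)
  i=2: ✓ (all of [4,4])
  i=3: ✓ (all of [5,5])
Positions where it holds: {2, 3} → 2.

2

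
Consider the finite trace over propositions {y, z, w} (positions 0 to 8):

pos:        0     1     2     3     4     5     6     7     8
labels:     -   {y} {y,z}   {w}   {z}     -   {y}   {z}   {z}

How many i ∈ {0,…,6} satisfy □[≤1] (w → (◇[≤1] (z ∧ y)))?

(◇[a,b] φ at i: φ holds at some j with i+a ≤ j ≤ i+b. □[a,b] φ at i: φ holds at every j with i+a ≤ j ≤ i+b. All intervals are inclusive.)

Evaluate at each i in [0,6]:
  i=0: ✓ (all of [0,1])
  i=1: ✓ (all of [1,2])
  i=2: ✗ (fails at j=3)
  i=3: ✗ (fails at j=3)
  i=4: ✓ (all of [4,5])
  i=5: ✓ (all of [5,6])
  i=6: ✓ (all of [6,7])
Positions where it holds: {0, 1, 4, 5, 6} → 5.

5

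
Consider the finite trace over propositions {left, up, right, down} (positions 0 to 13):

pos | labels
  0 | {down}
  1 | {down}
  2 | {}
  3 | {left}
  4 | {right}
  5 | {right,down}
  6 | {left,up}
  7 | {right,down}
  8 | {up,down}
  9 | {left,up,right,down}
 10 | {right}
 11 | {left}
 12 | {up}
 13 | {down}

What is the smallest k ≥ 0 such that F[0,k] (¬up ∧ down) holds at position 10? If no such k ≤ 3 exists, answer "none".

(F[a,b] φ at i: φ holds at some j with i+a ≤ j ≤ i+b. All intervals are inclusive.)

3

Scan j = 10,11,… for (¬up ∧ down):
  j=10: fails
  j=11: fails
  j=12: fails
  j=13: holds
First hit at j=13, so smallest k = 13-10 = 3.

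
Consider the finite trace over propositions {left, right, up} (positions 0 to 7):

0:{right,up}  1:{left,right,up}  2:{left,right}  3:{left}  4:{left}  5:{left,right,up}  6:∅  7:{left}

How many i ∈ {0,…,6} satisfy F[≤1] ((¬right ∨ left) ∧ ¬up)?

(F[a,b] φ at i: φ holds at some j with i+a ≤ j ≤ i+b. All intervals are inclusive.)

6

Evaluate at each i in [0,6]:
  i=0: ✗ (none in [0,1])
  i=1: ✓ (witness j=2)
  i=2: ✓ (witness j=2)
  i=3: ✓ (witness j=3)
  i=4: ✓ (witness j=4)
  i=5: ✓ (witness j=6)
  i=6: ✓ (witness j=6)
Positions where it holds: {1, 2, 3, 4, 5, 6} → 6.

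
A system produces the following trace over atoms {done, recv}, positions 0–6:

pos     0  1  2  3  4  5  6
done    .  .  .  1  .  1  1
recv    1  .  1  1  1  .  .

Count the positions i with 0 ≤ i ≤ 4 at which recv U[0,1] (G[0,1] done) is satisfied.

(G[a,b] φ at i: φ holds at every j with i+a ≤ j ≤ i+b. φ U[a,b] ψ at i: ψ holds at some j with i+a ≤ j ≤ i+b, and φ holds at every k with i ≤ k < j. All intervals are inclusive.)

Evaluate at each i in [0,4]:
  i=0: ✗ (no rhs in [0,1])
  i=1: ✗ (no rhs in [1,2])
  i=2: ✗ (no rhs in [2,3])
  i=3: ✗ (no rhs in [3,4])
  i=4: ✓ (rhs at j=5; lhs holds on [4,4])
Positions where it holds: {4} → 1.

1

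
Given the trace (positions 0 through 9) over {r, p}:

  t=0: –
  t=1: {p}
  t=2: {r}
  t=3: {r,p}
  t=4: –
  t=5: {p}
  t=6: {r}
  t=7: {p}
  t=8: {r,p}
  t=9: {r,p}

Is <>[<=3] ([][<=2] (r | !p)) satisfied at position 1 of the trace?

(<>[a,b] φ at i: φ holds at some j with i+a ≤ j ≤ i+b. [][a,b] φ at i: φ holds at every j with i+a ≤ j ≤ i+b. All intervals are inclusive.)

True

Check [][<=2] (r | !p) at each j in [1,4]:
  j=1: fails at 1
  j=2: holds on [2,4]
  j=3: fails at 5
  j=4: fails at 5
Found at j=2 → formula holds.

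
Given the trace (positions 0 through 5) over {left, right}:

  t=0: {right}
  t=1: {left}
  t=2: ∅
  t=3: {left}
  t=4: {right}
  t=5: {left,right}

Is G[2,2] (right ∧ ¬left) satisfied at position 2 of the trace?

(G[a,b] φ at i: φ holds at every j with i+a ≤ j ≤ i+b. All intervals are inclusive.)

Holds

Check (right ∧ ¬left) at every j in [4,4]:
  j=4: true
All positions satisfy it → formula holds.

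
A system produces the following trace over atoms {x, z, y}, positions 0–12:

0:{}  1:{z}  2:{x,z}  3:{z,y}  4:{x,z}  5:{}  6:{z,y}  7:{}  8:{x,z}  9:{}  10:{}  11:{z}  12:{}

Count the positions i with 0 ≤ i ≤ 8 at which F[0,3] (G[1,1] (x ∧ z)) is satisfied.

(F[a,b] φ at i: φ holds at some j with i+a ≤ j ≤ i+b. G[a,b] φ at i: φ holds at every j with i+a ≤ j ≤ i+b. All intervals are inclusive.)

Evaluate at each i in [0,8]:
  i=0: ✓ (witness j=1)
  i=1: ✓ (witness j=1)
  i=2: ✓ (witness j=3)
  i=3: ✓ (witness j=3)
  i=4: ✓ (witness j=7)
  i=5: ✓ (witness j=7)
  i=6: ✓ (witness j=7)
  i=7: ✓ (witness j=7)
  i=8: ✗ (none in [8,11])
Positions where it holds: {0, 1, 2, 3, 4, 5, 6, 7} → 8.

8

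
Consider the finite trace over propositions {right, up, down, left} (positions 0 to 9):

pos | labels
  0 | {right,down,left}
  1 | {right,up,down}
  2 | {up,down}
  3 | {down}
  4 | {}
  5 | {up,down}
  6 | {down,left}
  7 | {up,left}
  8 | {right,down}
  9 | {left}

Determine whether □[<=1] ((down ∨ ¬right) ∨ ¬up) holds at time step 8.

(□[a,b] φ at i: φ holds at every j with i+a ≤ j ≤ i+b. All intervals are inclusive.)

Check ((down ∨ ¬right) ∨ ¬up) at every j in [8,9]:
  j=8: true
  j=9: true
All positions satisfy it → formula holds.

True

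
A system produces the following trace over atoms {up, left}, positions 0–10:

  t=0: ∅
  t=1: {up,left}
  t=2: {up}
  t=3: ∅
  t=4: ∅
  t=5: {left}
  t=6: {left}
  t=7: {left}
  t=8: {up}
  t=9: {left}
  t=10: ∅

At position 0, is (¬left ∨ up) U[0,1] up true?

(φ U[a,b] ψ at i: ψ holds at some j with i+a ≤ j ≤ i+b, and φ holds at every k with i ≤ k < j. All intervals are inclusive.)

Need some j in [0,1] with up, and (¬left ∨ up) at every k in [0,j-1].
  j=0: up false.
  j=1: up holds; (¬left ∨ up) holds at every k in [0,0] → satisfied.

Holds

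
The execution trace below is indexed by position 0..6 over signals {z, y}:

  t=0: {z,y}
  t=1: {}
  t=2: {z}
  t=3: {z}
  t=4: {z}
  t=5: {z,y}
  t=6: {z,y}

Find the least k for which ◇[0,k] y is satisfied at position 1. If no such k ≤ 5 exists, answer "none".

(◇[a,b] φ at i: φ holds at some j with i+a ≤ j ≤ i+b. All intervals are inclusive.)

4

Scan j = 1,2,… for y:
  j=1: fails
  j=2: fails
  j=3: fails
  j=4: fails
  j=5: holds
First hit at j=5, so smallest k = 5-1 = 4.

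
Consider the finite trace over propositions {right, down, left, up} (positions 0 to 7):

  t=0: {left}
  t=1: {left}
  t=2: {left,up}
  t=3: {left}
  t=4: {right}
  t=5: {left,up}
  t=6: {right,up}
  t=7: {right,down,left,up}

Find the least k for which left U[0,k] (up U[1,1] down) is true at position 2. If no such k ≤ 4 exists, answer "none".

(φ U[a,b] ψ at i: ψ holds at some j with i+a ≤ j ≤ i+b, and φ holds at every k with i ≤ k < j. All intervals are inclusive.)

Need earliest j ≥ 2 with (up U[1,1] down), and left at every k in [2,j-1].
  j=2: rhs fails.
  j=3: rhs fails.
  j=4: rhs fails.
  j=5: rhs fails.
  j=6: rhs holds but lhs fails at k=4.
No witness within the range → none.

none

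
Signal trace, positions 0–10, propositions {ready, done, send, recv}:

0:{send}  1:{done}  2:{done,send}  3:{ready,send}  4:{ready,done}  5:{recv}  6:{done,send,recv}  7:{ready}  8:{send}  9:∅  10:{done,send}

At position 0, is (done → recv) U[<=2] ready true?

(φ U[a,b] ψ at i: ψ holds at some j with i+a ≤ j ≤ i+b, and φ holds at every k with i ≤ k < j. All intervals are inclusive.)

No

Need some j in [0,2] with ready, and (done → recv) at every k in [0,j-1].
  j=0: ready false.
  j=1: ready false.
  j=2: ready false.
No j in the window works → until fails.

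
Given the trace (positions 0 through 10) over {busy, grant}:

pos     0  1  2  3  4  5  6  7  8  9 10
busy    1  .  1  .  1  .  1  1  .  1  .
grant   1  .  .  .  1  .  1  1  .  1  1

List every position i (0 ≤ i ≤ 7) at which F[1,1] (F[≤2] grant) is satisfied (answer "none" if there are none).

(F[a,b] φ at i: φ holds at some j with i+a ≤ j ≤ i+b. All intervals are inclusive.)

Evaluate at each i in [0,7]:
  i=0: ✗ (none in [1,1])
  i=1: ✓ (witness j=2)
  i=2: ✓ (witness j=3)
  i=3: ✓ (witness j=4)
  i=4: ✓ (witness j=5)
  i=5: ✓ (witness j=6)
  i=6: ✓ (witness j=7)
  i=7: ✓ (witness j=8)

1, 2, 3, 4, 5, 6, 7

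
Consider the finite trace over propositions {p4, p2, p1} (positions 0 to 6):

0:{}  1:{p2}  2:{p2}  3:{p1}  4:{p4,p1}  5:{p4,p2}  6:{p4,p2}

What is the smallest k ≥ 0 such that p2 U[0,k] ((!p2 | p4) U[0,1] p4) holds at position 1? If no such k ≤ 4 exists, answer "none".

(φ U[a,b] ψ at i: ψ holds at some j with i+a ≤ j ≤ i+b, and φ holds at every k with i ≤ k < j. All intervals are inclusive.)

Need earliest j ≥ 1 with ((!p2 | p4) U[0,1] p4), and p2 at every k in [1,j-1].
  j=1: rhs fails.
  j=2: rhs fails.
  j=3: rhs holds; lhs holds on [1,2]. k = 2.

2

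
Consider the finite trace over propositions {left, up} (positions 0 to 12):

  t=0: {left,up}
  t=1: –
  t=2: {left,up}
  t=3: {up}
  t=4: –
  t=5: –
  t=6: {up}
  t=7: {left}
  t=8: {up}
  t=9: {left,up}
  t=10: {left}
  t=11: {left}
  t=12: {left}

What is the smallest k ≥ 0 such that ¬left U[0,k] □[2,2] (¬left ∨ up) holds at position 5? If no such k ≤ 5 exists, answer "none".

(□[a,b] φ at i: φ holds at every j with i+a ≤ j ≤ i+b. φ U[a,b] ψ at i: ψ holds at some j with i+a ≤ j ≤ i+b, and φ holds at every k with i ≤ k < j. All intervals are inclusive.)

1

Need earliest j ≥ 5 with □[2,2] (¬left ∨ up), and ¬left at every k in [5,j-1].
  j=5: rhs fails.
  j=6: rhs holds; lhs holds on [5,5]. k = 1.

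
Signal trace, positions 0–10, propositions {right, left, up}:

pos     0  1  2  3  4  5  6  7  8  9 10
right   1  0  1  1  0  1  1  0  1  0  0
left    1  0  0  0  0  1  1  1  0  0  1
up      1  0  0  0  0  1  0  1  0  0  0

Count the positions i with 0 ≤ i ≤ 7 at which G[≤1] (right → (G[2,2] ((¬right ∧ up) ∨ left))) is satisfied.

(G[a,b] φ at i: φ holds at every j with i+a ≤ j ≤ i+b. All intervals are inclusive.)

3

Evaluate at each i in [0,7]:
  i=0: ✗ (fails at j=0)
  i=1: ✗ (fails at j=2)
  i=2: ✗ (fails at j=2)
  i=3: ✓ (all of [3,4])
  i=4: ✓ (all of [4,5])
  i=5: ✗ (fails at j=6)
  i=6: ✗ (fails at j=6)
  i=7: ✓ (all of [7,8])
Positions where it holds: {3, 4, 7} → 3.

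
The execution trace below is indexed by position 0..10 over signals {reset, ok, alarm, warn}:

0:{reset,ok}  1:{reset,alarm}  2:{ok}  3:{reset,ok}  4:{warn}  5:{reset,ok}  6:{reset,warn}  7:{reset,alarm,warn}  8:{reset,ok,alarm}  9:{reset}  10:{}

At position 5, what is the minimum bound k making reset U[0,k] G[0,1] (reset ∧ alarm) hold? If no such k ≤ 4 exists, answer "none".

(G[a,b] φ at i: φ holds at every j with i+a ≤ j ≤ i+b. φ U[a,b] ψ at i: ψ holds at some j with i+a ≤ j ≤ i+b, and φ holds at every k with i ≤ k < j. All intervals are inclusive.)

2

Need earliest j ≥ 5 with G[0,1] (reset ∧ alarm), and reset at every k in [5,j-1].
  j=5: rhs fails.
  j=6: rhs fails.
  j=7: rhs holds; lhs holds on [5,6]. k = 2.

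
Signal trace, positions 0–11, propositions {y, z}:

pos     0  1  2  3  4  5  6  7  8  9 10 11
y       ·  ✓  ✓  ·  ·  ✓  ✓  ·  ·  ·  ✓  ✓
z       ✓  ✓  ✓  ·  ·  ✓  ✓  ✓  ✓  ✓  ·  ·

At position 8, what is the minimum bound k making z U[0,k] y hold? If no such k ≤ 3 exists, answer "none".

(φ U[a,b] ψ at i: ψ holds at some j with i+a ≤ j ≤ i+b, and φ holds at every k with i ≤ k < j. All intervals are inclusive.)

2

Need earliest j ≥ 8 with y, and z at every k in [8,j-1].
  j=8: rhs fails.
  j=9: rhs fails.
  j=10: rhs holds; lhs holds on [8,9]. k = 2.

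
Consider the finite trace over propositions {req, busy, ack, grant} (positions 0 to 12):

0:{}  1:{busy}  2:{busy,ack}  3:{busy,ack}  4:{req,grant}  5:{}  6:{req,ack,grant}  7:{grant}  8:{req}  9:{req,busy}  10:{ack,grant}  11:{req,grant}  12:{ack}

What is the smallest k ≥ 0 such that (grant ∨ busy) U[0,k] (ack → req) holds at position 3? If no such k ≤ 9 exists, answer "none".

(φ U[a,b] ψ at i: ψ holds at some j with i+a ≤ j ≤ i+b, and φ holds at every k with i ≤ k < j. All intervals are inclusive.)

Need earliest j ≥ 3 with (ack → req), and (grant ∨ busy) at every k in [3,j-1].
  j=3: rhs fails.
  j=4: rhs holds; lhs holds on [3,3]. k = 1.

1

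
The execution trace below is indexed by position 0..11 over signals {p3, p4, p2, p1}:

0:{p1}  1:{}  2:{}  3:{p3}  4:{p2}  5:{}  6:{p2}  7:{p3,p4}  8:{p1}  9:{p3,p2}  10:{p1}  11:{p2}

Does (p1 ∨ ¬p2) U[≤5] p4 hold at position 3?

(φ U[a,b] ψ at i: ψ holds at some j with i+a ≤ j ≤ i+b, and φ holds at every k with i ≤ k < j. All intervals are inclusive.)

Does not hold

Need some j in [3,8] with p4, and (p1 ∨ ¬p2) at every k in [3,j-1].
  j=3: p4 false.
  j=4: p4 false.
  j=5: p4 false.
  j=6: p4 false.
  j=7: p4 holds, but (p1 ∨ ¬p2) fails at k=4 → not this j.
  j=8: p4 false.
No j in the window works → until fails.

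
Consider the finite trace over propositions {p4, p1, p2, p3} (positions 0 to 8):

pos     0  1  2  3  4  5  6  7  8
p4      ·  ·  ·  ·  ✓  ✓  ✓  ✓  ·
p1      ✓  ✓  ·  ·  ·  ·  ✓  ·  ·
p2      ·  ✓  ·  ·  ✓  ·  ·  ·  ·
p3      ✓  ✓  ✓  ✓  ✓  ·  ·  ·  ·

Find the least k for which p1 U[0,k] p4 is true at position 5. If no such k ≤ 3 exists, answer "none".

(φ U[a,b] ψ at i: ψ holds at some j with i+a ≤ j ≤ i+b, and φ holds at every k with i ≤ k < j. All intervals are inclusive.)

0

Need earliest j ≥ 5 with p4, and p1 at every k in [5,j-1].
  j=5: rhs holds (empty prefix). k = 0.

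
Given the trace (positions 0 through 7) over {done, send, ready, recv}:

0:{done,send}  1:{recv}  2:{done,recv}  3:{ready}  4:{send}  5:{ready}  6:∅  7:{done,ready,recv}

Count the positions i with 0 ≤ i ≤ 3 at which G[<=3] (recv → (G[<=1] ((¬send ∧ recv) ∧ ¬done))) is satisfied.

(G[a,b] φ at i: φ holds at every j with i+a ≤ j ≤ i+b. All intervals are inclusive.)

1

Evaluate at each i in [0,3]:
  i=0: ✗ (fails at j=1)
  i=1: ✗ (fails at j=1)
  i=2: ✗ (fails at j=2)
  i=3: ✓ (all of [3,6])
Positions where it holds: {3} → 1.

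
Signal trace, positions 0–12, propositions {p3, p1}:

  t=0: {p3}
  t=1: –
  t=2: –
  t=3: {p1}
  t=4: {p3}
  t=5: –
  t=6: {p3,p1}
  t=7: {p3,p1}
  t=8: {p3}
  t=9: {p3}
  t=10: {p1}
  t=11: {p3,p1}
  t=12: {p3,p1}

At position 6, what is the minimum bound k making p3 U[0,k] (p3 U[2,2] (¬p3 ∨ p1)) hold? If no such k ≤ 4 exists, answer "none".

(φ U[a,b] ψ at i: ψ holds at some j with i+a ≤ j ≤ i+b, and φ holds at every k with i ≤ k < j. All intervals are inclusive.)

Need earliest j ≥ 6 with (p3 U[2,2] (¬p3 ∨ p1)), and p3 at every k in [6,j-1].
  j=6: rhs fails.
  j=7: rhs fails.
  j=8: rhs holds; lhs holds on [6,7]. k = 2.

2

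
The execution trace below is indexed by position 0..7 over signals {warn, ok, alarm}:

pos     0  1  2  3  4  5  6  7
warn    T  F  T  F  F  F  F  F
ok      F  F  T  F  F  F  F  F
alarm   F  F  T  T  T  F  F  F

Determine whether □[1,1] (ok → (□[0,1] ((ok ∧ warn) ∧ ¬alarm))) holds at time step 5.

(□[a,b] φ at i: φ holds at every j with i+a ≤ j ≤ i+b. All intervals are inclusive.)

True

Check (ok → (□[0,1] ((ok ∧ warn) ∧ ¬alarm))) at every j in [6,6]:
  j=6: antecedent false → ✓
All positions satisfy it → formula holds.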